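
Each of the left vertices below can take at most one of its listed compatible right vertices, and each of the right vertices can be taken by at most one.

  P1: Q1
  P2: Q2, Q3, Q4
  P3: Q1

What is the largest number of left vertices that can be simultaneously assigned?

2

Unit-capacity flow: source→left, listed edges, right→sink; max matching = max flow.
Augmenting path P1→Q1 (+1); matched 1.
Augmenting path P2→Q2 (+1); matched 2.
No augmenting path remains; maximum matching = 2.
König certificate: {P2, Q1} is a vertex cover of size 2 (every listed pair touches it), so no matching can be larger.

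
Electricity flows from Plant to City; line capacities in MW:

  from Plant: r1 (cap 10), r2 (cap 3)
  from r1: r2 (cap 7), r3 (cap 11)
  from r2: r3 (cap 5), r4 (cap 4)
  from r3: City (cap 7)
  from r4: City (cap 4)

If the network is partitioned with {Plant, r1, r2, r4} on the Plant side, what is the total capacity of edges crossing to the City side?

20

Edges leaving {Plant, r1, r2, r4}: r1→r3 (11), r2→r3 (5), r4→City (4).
Cut capacity = 11 + 5 + 4 = 20.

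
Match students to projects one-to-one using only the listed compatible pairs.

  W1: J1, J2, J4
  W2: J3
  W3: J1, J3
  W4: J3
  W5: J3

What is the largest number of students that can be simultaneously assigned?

3

Unit-capacity flow: source→left, listed edges, right→sink; max matching = max flow.
Augmenting path W1→J1 (+1); matched 1.
Augmenting path W2→J3 (+1); matched 2.
Augmenting path W3→J1→W1→J2 (+1); matched 3.
No augmenting path remains; maximum matching = 3.
König certificate: {W1, W3, J3} is a vertex cover of size 3 (every listed pair touches it), so no matching can be larger.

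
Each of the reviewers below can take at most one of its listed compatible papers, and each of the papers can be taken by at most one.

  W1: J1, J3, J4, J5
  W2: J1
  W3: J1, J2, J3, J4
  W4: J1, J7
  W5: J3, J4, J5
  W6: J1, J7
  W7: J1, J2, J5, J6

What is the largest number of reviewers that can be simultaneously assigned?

Unit-capacity flow: source→left, listed edges, right→sink; max matching = max flow.
Augmenting path W1→J1 (+1); matched 1.
Augmenting path W3→J2 (+1); matched 2.
Augmenting path W4→J7 (+1); matched 3.
Augmenting path W5→J3 (+1); matched 4.
Augmenting path W7→J5 (+1); matched 5.
Augmenting path W2→J1→W1→J4 (+1); matched 6.
No augmenting path remains; maximum matching = 6.
König certificate: {W1, W3, W5, W7, J1, J7} is a vertex cover of size 6 (every listed pair touches it), so no matching can be larger.

6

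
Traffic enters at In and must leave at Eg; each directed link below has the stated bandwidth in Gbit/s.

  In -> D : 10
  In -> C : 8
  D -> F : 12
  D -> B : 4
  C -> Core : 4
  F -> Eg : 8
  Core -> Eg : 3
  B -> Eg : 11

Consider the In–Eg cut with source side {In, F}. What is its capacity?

Edges leaving {In, F}: In→D (10), In→C (8), F→Eg (8).
Cut capacity = 10 + 8 + 8 = 26.

26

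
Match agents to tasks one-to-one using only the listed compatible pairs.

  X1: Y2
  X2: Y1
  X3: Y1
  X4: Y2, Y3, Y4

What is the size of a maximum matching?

Unit-capacity flow: source→left, listed edges, right→sink; max matching = max flow.
Augmenting path X1→Y2 (+1); matched 1.
Augmenting path X2→Y1 (+1); matched 2.
Augmenting path X4→Y3 (+1); matched 3.
No augmenting path remains; maximum matching = 3.
König certificate: {X1, X4, Y1} is a vertex cover of size 3 (every listed pair touches it), so no matching can be larger.

3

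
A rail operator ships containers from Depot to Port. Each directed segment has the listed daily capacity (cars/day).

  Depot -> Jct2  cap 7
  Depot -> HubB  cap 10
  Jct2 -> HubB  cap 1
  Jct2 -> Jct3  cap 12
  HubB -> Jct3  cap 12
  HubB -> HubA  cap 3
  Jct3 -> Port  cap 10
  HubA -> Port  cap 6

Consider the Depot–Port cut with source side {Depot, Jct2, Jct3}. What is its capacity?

Edges leaving {Depot, Jct2, Jct3}: Depot→HubB (10), Jct2→HubB (1), Jct3→Port (10).
Cut capacity = 10 + 1 + 10 = 21.

21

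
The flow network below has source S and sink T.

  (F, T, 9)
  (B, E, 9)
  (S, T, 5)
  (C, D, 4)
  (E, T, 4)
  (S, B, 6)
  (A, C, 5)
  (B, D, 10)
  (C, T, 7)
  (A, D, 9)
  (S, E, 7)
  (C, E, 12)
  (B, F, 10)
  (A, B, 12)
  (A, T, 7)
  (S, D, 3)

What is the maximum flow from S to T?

Augment S→T: bottleneck 5, flow now 5.
Augment S→E→T: bottleneck 4, flow now 9.
Augment S→B→F→T: bottleneck 6, flow now 15.
No augmenting path remains; maximum flow = 15.
In the residual graph, reachable from S: {S, D, E}.
Min-cut edges: S→B (6), S→T (5), E→T (4); capacity 6 + 5 + 4 = 15.
This cut is saturated, so no flow can exceed 15.

15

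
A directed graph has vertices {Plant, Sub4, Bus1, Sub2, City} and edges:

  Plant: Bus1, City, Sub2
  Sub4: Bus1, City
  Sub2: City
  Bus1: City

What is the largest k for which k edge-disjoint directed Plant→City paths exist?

Assign every edge capacity 1; by Menger, the answer equals the max flow.
Path Plant→City (+1); total 1.
Path Plant→Bus1→City (+1); total 2.
Path Plant→Sub2→City (+1); total 3.
No residual Plant→City path; max flow = 3.
Certifying cut of size 3: {Plant→Bus1, Plant→City, Plant→Sub2}.

3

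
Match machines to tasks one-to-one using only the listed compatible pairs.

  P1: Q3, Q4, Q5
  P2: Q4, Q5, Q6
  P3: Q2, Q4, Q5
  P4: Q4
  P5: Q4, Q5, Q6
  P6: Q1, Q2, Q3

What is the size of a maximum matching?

6

Unit-capacity flow: source→left, listed edges, right→sink; max matching = max flow.
Augmenting path P1→Q3 (+1); matched 1.
Augmenting path P2→Q4 (+1); matched 2.
Augmenting path P3→Q2 (+1); matched 3.
Augmenting path P5→Q5 (+1); matched 4.
Augmenting path P6→Q1 (+1); matched 5.
Augmenting path P4→Q4→P2→Q6 (+1); matched 6.
No augmenting path remains; maximum matching = 6.
König certificate: {P1, P2, P3, P4, P5, P6} is a vertex cover of size 6 (every listed pair touches it), so no matching can be larger.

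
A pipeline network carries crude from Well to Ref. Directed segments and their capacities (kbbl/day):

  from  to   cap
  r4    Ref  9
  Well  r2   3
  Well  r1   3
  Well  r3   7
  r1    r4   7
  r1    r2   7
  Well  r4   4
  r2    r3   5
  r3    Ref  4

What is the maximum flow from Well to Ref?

11

Augment Well→r3→Ref: bottleneck 4, flow now 4.
Augment Well→r4→Ref: bottleneck 4, flow now 8.
Augment Well→r1→r4→Ref: bottleneck 3, flow now 11.
No augmenting path remains; maximum flow = 11.
In the residual graph, reachable from Well: {Well, r2, r3}.
Min-cut edges: Well→r1 (3), Well→r4 (4), r3→Ref (4); capacity 3 + 4 + 4 = 11.
This cut is saturated, so no flow can exceed 11.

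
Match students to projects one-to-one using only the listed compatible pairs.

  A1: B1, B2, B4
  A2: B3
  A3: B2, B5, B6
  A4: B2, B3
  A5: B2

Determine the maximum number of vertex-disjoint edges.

4

Unit-capacity flow: source→left, listed edges, right→sink; max matching = max flow.
Augmenting path A1→B1 (+1); matched 1.
Augmenting path A2→B3 (+1); matched 2.
Augmenting path A3→B2 (+1); matched 3.
Augmenting path A4→B2→A3→B5 (+1); matched 4.
No augmenting path remains; maximum matching = 4.
König certificate: {A1, A3, B2, B3} is a vertex cover of size 4 (every listed pair touches it), so no matching can be larger.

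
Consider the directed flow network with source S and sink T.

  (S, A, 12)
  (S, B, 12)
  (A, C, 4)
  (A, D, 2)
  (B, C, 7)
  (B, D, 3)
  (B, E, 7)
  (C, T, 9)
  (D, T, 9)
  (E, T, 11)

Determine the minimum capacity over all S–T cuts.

18

Augment S→A→C→T: bottleneck 4, flow now 4.
Augment S→A→D→T: bottleneck 2, flow now 6.
Augment S→B→C→T: bottleneck 5, flow now 11.
Augment S→B→D→T: bottleneck 3, flow now 14.
Augment S→B→E→T: bottleneck 4, flow now 18.
No augmenting path remains; maximum flow = 18.
By max-flow min-cut, the minimum cut capacity equals the max flow.
In the residual graph, reachable from S: {S, A}.
Min-cut edges: S→B (12), A→C (4), A→D (2); capacity 12 + 4 + 2 = 18.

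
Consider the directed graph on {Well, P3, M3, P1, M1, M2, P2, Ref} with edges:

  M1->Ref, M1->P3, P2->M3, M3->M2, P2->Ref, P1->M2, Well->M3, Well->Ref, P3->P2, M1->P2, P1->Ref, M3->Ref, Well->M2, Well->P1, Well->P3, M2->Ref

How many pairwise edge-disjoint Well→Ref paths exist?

5

Assign every edge capacity 1; by Menger, the answer equals the max flow.
Path Well→Ref (+1); total 1.
Path Well→M3→Ref (+1); total 2.
Path Well→P1→Ref (+1); total 3.
Path Well→M2→Ref (+1); total 4.
Path Well→P3→P2→Ref (+1); total 5.
No residual Well→Ref path; max flow = 5.
Certifying cut of size 5: {Well→M2, Well→M3, Well→P1, Well→P3, Well→Ref}.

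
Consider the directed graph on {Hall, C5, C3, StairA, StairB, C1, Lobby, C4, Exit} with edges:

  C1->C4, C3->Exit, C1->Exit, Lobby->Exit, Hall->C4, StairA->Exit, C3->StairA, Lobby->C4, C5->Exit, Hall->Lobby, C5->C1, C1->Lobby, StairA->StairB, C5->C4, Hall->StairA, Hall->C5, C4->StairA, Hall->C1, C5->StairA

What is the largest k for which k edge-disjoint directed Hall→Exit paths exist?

Assign every edge capacity 1; by Menger, the answer equals the max flow.
Path Hall→C5→Exit (+1); total 1.
Path Hall→StairA→Exit (+1); total 2.
Path Hall→C1→Exit (+1); total 3.
Path Hall→Lobby→Exit (+1); total 4.
No residual Hall→Exit path; max flow = 4.
Certifying cut of size 4: {Hall→C1, Hall→C5, Hall→Lobby, StairA→Exit}.

4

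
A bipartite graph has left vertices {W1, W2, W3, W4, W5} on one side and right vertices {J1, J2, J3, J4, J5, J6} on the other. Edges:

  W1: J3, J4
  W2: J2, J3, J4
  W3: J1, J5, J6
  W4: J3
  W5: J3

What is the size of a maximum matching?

4

Unit-capacity flow: source→left, listed edges, right→sink; max matching = max flow.
Augmenting path W1→J3 (+1); matched 1.
Augmenting path W2→J2 (+1); matched 2.
Augmenting path W3→J1 (+1); matched 3.
Augmenting path W4→J3→W1→J4 (+1); matched 4.
No augmenting path remains; maximum matching = 4.
König certificate: {W1, W2, W3, J3} is a vertex cover of size 4 (every listed pair touches it), so no matching can be larger.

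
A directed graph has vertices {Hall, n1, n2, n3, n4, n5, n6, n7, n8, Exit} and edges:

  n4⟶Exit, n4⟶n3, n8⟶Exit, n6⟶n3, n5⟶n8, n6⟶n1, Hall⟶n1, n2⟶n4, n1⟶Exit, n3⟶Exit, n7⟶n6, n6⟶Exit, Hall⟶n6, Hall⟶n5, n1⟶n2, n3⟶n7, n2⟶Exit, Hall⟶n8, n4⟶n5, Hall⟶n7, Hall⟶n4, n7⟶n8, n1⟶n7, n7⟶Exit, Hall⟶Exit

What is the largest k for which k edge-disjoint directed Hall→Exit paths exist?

6

Assign every edge capacity 1; by Menger, the answer equals the max flow.
Path Hall→Exit (+1); total 1.
Path Hall→n1→Exit (+1); total 2.
Path Hall→n4→Exit (+1); total 3.
Path Hall→n6→Exit (+1); total 4.
Path Hall→n7→Exit (+1); total 5.
Path Hall→n8→Exit (+1); total 6.
No residual Hall→Exit path; max flow = 6.
Certifying cut of size 6: {Hall→Exit, Hall→n1, Hall→n4, Hall→n6, Hall→n7, n8→Exit}.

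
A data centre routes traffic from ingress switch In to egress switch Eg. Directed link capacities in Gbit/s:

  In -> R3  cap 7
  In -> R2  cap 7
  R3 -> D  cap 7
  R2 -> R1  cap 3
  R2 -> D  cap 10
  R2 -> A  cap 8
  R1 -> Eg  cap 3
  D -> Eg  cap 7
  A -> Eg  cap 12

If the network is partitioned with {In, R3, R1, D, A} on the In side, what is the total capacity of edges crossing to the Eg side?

Edges leaving {In, R3, R1, D, A}: In→R2 (7), R1→Eg (3), D→Eg (7), A→Eg (12).
Cut capacity = 7 + 3 + 7 + 12 = 29.

29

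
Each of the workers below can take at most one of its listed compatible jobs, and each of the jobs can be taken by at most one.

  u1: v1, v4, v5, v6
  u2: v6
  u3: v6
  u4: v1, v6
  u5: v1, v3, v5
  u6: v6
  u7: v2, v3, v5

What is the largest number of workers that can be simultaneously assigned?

Unit-capacity flow: source→left, listed edges, right→sink; max matching = max flow.
Augmenting path u1→v1 (+1); matched 1.
Augmenting path u2→v6 (+1); matched 2.
Augmenting path u5→v3 (+1); matched 3.
Augmenting path u7→v2 (+1); matched 4.
Augmenting path u4→v1→u1→v4 (+1); matched 5.
No augmenting path remains; maximum matching = 5.
König certificate: {u1, u4, u5, u7, v6} is a vertex cover of size 5 (every listed pair touches it), so no matching can be larger.

5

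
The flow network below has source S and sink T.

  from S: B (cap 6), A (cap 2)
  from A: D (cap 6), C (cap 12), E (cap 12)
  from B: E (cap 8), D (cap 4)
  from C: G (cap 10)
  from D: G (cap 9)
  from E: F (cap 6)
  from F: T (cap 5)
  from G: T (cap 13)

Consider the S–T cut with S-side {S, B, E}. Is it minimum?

No — its capacity is 12, but the minimum cut has capacity 8.

Given cut capacity: 2 + 4 + 6 = 12.
Augment S→A→C→G→T: bottleneck 2, flow now 2.
Augment S→B→D→G→T: bottleneck 4, flow now 6.
Augment S→B→E→F→T: bottleneck 2, flow now 8.
No augmenting path remains; maximum flow = 8.
In the residual graph, reachable from S: {S}.
Min-cut edges: S→A (2), S→B (6); capacity 2 + 6 = 8.
Cut capacity 12 exceeds the max flow 8, so it is not minimum.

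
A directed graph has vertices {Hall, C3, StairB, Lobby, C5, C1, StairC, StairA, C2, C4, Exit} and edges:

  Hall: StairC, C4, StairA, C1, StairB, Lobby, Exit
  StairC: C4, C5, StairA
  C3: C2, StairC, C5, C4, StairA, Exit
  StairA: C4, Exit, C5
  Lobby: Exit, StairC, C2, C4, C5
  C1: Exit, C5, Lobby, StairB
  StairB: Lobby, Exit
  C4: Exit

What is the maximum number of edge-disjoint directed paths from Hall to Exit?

Assign every edge capacity 1; by Menger, the answer equals the max flow.
Path Hall→Exit (+1); total 1.
Path Hall→StairB→Exit (+1); total 2.
Path Hall→Lobby→Exit (+1); total 3.
Path Hall→C1→Exit (+1); total 4.
Path Hall→StairA→Exit (+1); total 5.
Path Hall→C4→Exit (+1); total 6.
No residual Hall→Exit path; max flow = 6.
Certifying cut of size 6: {C4→Exit, Hall→C1, Hall→Exit, Hall→Lobby, Hall→StairB, StairA→Exit}.

6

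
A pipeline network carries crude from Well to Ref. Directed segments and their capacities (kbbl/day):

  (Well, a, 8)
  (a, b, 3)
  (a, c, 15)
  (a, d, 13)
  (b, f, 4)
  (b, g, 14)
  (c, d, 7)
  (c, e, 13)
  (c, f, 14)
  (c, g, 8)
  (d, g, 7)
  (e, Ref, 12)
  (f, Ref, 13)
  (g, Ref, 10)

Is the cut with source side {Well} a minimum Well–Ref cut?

Yes — it is a minimum cut (capacity 8).

Given cut capacity: 8 = 8.
Augment Well→a→b→f→Ref: bottleneck 3, flow now 3.
Augment Well→a→c→e→Ref: bottleneck 5, flow now 8.
No augmenting path remains; maximum flow = 8.
Cut capacity 8 equals the max flow, so it is a minimum cut.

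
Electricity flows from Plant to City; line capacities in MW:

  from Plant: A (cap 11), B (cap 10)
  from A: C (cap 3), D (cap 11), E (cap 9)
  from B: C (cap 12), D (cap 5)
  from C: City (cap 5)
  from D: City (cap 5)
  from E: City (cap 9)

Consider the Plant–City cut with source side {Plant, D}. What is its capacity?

Edges leaving {Plant, D}: Plant→A (11), Plant→B (10), D→City (5).
Cut capacity = 11 + 10 + 5 = 26.

26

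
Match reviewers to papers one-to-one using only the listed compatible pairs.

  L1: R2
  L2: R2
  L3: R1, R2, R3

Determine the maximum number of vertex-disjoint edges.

2

Unit-capacity flow: source→left, listed edges, right→sink; max matching = max flow.
Augmenting path L1→R2 (+1); matched 1.
Augmenting path L3→R1 (+1); matched 2.
No augmenting path remains; maximum matching = 2.
König certificate: {L3, R2} is a vertex cover of size 2 (every listed pair touches it), so no matching can be larger.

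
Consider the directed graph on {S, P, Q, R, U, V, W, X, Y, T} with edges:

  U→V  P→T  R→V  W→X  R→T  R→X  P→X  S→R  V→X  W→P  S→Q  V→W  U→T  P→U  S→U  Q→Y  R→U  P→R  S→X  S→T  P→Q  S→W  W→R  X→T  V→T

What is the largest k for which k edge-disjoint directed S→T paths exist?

5

Assign every edge capacity 1; by Menger, the answer equals the max flow.
Path S→T (+1); total 1.
Path S→R→T (+1); total 2.
Path S→U→T (+1); total 3.
Path S→X→T (+1); total 4.
Path S→W→P→T (+1); total 5.
No residual S→T path; max flow = 5.
Certifying cut of size 5: {S→R, S→T, S→U, S→W, S→X}.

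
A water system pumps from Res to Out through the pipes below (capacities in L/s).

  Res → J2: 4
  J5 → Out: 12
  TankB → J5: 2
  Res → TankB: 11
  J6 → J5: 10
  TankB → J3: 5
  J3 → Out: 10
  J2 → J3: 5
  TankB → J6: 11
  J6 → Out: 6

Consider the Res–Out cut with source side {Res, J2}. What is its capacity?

Edges leaving {Res, J2}: Res→TankB (11), J2→J3 (5).
Cut capacity = 11 + 5 = 16.

16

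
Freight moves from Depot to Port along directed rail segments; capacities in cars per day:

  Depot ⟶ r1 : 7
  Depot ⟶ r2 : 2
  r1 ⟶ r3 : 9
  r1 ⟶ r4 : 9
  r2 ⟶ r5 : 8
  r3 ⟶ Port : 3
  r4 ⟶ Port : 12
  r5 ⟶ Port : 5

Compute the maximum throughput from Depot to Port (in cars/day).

Augment Depot→r1→r3→Port: bottleneck 3, flow now 3.
Augment Depot→r1→r4→Port: bottleneck 4, flow now 7.
Augment Depot→r2→r5→Port: bottleneck 2, flow now 9.
No augmenting path remains; maximum flow = 9.
In the residual graph, reachable from Depot: {Depot}.
Min-cut edges: Depot→r1 (7), Depot→r2 (2); capacity 7 + 2 = 9.
This cut is saturated, so no flow can exceed 9.

9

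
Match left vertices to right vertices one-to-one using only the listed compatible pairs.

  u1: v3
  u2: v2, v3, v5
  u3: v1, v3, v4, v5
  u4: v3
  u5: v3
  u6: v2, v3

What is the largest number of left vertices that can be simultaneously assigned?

Unit-capacity flow: source→left, listed edges, right→sink; max matching = max flow.
Augmenting path u1→v3 (+1); matched 1.
Augmenting path u2→v2 (+1); matched 2.
Augmenting path u3→v1 (+1); matched 3.
Augmenting path u6→v2→u2→v5 (+1); matched 4.
No augmenting path remains; maximum matching = 4.
König certificate: {u2, u3, u6, v3} is a vertex cover of size 4 (every listed pair touches it), so no matching can be larger.

4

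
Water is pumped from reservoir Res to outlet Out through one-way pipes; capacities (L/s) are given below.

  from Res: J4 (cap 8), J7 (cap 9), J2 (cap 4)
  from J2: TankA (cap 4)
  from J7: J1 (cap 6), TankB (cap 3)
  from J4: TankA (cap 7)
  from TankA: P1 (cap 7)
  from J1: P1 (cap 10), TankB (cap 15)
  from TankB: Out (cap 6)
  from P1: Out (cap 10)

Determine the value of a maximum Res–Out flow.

16

Augment Res→J7→TankB→Out: bottleneck 3, flow now 3.
Augment Res→J2→TankA→P1→Out: bottleneck 4, flow now 7.
Augment Res→J7→J1→TankB→Out: bottleneck 3, flow now 10.
Augment Res→J7→J1→P1→Out: bottleneck 3, flow now 13.
Augment Res→J4→TankA→P1→Out: bottleneck 3, flow now 16.
No augmenting path remains; maximum flow = 16.
In the residual graph, reachable from Res: {Res, J2, J4, TankA}.
Min-cut edges: Res→J7 (9), TankA→P1 (7); capacity 9 + 7 = 16.
This cut is saturated, so no flow can exceed 16.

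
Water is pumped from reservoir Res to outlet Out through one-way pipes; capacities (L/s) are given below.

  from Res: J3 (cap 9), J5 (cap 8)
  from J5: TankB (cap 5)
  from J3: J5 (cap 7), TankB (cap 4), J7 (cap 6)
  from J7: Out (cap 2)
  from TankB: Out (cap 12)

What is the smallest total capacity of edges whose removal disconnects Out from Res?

11

Augment Res→J5→TankB→Out: bottleneck 5, flow now 5.
Augment Res→J3→J7→Out: bottleneck 2, flow now 7.
Augment Res→J3→TankB→Out: bottleneck 4, flow now 11.
No augmenting path remains; maximum flow = 11.
By max-flow min-cut, the minimum cut capacity equals the max flow.
In the residual graph, reachable from Res: {Res, J5, J3, J7}.
Min-cut edges: J5→TankB (5), J3→TankB (4), J7→Out (2); capacity 5 + 4 + 2 = 11.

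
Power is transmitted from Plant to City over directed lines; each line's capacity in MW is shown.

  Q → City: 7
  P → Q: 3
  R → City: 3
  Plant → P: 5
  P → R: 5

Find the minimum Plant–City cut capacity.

5

Augment Plant→P→Q→City: bottleneck 3, flow now 3.
Augment Plant→P→R→City: bottleneck 2, flow now 5.
No augmenting path remains; maximum flow = 5.
By max-flow min-cut, the minimum cut capacity equals the max flow.
In the residual graph, reachable from Plant: {Plant}.
Min-cut edges: Plant→P (5); capacity 5 = 5.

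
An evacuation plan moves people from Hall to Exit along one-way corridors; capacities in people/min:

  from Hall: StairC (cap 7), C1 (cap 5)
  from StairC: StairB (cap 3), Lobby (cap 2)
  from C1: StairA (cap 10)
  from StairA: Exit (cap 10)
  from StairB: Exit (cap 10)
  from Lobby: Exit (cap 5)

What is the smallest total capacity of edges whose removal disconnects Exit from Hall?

10

Augment Hall→StairC→StairB→Exit: bottleneck 3, flow now 3.
Augment Hall→StairC→Lobby→Exit: bottleneck 2, flow now 5.
Augment Hall→C1→StairA→Exit: bottleneck 5, flow now 10.
No augmenting path remains; maximum flow = 10.
By max-flow min-cut, the minimum cut capacity equals the max flow.
In the residual graph, reachable from Hall: {Hall, StairC}.
Min-cut edges: Hall→C1 (5), StairC→StairB (3), StairC→Lobby (2); capacity 5 + 3 + 2 = 10.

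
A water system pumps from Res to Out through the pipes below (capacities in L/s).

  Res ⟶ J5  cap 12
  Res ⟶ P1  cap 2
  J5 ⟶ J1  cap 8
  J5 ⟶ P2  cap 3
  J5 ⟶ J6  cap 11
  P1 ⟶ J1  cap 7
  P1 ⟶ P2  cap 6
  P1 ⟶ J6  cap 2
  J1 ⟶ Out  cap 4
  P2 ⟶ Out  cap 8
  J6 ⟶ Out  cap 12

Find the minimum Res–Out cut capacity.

Augment Res→J5→J1→Out: bottleneck 4, flow now 4.
Augment Res→J5→P2→Out: bottleneck 3, flow now 7.
Augment Res→J5→J6→Out: bottleneck 5, flow now 12.
Augment Res→P1→P2→Out: bottleneck 2, flow now 14.
No augmenting path remains; maximum flow = 14.
By max-flow min-cut, the minimum cut capacity equals the max flow.
In the residual graph, reachable from Res: {Res}.
Min-cut edges: Res→J5 (12), Res→P1 (2); capacity 12 + 2 = 14.

14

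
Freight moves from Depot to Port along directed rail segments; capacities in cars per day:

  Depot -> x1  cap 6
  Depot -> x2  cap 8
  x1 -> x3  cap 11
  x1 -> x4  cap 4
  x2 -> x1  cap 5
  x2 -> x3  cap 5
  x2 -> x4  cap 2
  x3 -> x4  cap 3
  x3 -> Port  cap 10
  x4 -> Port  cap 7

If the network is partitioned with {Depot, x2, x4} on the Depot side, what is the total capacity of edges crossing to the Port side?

23

Edges leaving {Depot, x2, x4}: Depot→x1 (6), x2→x1 (5), x2→x3 (5), x4→Port (7).
Cut capacity = 6 + 5 + 5 + 7 = 23.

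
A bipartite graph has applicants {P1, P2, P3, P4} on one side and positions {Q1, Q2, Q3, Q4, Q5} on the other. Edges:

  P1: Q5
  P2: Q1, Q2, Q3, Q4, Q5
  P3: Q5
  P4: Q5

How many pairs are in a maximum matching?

2

Unit-capacity flow: source→left, listed edges, right→sink; max matching = max flow.
Augmenting path P1→Q5 (+1); matched 1.
Augmenting path P2→Q1 (+1); matched 2.
No augmenting path remains; maximum matching = 2.
König certificate: {P2, Q5} is a vertex cover of size 2 (every listed pair touches it), so no matching can be larger.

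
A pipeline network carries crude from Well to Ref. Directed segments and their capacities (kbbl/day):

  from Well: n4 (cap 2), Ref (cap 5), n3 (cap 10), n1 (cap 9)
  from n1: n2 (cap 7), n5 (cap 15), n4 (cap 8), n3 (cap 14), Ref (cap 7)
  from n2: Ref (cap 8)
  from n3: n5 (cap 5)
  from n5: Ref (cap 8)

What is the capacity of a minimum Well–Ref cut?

19

Augment Well→Ref: bottleneck 5, flow now 5.
Augment Well→n1→Ref: bottleneck 7, flow now 12.
Augment Well→n1→n2→Ref: bottleneck 2, flow now 14.
Augment Well→n3→n5→Ref: bottleneck 5, flow now 19.
No augmenting path remains; maximum flow = 19.
By max-flow min-cut, the minimum cut capacity equals the max flow.
In the residual graph, reachable from Well: {Well, n3, n4}.
Min-cut edges: Well→n1 (9), Well→Ref (5), n3→n5 (5); capacity 9 + 5 + 5 = 19.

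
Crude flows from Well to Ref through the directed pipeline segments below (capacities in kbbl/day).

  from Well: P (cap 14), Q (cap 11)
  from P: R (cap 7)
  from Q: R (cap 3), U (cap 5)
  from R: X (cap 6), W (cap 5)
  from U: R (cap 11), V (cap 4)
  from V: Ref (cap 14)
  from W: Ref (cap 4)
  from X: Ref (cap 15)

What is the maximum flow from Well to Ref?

Augment Well→P→R→W→Ref: bottleneck 4, flow now 4.
Augment Well→P→R→X→Ref: bottleneck 3, flow now 7.
Augment Well→Q→R→X→Ref: bottleneck 3, flow now 10.
Augment Well→Q→U→V→Ref: bottleneck 4, flow now 14.
No augmenting path remains; maximum flow = 14.
In the residual graph, reachable from Well: {Well, P, Q, R, U, W}.
Min-cut edges: R→X (6), U→V (4), W→Ref (4); capacity 6 + 4 + 4 = 14.
This cut is saturated, so no flow can exceed 14.

14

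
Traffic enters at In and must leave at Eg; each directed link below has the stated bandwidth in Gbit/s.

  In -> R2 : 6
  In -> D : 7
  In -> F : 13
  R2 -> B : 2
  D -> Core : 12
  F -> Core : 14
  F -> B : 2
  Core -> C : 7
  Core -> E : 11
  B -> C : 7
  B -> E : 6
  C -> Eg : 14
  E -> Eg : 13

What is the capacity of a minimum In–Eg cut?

Augment In→R2→B→C→Eg: bottleneck 2, flow now 2.
Augment In→D→Core→C→Eg: bottleneck 7, flow now 9.
Augment In→F→Core→E→Eg: bottleneck 11, flow now 20.
Augment In→F→B→C→Eg: bottleneck 2, flow now 22.
No augmenting path remains; maximum flow = 22.
By max-flow min-cut, the minimum cut capacity equals the max flow.
In the residual graph, reachable from In: {In, R2}.
Min-cut edges: In→D (7), In→F (13), R2→B (2); capacity 7 + 13 + 2 = 22.

22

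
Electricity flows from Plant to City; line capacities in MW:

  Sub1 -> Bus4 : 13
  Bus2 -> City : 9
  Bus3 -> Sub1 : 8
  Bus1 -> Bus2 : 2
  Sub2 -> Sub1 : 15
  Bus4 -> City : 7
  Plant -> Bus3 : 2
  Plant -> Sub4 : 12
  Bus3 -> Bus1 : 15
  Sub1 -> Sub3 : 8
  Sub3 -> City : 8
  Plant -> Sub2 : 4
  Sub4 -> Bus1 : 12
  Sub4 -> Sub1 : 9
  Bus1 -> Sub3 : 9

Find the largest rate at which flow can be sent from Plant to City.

Augment Plant→Sub4→Sub1→Bus4→City: bottleneck 7, flow now 7.
Augment Plant→Sub4→Sub1→Sub3→City: bottleneck 2, flow now 9.
Augment Plant→Sub4→Bus1→Bus2→City: bottleneck 2, flow now 11.
Augment Plant→Sub4→Bus1→Sub3→City: bottleneck 1, flow now 12.
Augment Plant→Sub2→Sub1→Sub3→City: bottleneck 4, flow now 16.
Augment Plant→Bus3→Sub1→Sub3→City: bottleneck 1, flow now 17.
No augmenting path remains; maximum flow = 17.
In the residual graph, reachable from Plant: {Plant, Sub4, Sub2, Bus3, Sub1, Bus1, Bus4, Sub3}.
Min-cut edges: Bus1→Bus2 (2), Bus4→City (7), Sub3→City (8); capacity 2 + 7 + 8 = 17.
This cut is saturated, so no flow can exceed 17.

17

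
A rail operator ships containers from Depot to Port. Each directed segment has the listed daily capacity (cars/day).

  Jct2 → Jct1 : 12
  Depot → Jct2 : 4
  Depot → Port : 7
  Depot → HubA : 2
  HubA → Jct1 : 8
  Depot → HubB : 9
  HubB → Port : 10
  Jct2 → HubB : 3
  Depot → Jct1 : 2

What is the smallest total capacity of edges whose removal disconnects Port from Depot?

17

Augment Depot→Port: bottleneck 7, flow now 7.
Augment Depot→HubB→Port: bottleneck 9, flow now 16.
Augment Depot→Jct2→HubB→Port: bottleneck 1, flow now 17.
No augmenting path remains; maximum flow = 17.
By max-flow min-cut, the minimum cut capacity equals the max flow.
In the residual graph, reachable from Depot: {Depot, Jct2, HubA, HubB, Jct1}.
Min-cut edges: Depot→Port (7), HubB→Port (10); capacity 7 + 10 = 17.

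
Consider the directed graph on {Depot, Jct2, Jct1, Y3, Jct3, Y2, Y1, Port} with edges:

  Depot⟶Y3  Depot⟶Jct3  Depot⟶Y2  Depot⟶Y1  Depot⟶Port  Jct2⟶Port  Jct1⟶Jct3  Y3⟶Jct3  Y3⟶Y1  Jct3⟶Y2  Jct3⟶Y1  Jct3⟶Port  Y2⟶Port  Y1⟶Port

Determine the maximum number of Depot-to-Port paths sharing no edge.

4

Assign every edge capacity 1; by Menger, the answer equals the max flow.
Path Depot→Port (+1); total 1.
Path Depot→Jct3→Port (+1); total 2.
Path Depot→Y2→Port (+1); total 3.
Path Depot→Y1→Port (+1); total 4.
No residual Depot→Port path; max flow = 4.
Certifying cut of size 4: {Depot→Port, Jct3→Port, Y1→Port, Y2→Port}.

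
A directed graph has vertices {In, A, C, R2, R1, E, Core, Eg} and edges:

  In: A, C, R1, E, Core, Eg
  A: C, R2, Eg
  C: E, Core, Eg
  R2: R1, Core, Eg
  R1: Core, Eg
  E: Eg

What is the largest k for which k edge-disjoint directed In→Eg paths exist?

Assign every edge capacity 1; by Menger, the answer equals the max flow.
Path In→Eg (+1); total 1.
Path In→A→Eg (+1); total 2.
Path In→C→Eg (+1); total 3.
Path In→R1→Eg (+1); total 4.
Path In→E→Eg (+1); total 5.
No residual In→Eg path; max flow = 5.
Certifying cut of size 5: {In→A, In→C, In→E, In→Eg, In→R1}.

5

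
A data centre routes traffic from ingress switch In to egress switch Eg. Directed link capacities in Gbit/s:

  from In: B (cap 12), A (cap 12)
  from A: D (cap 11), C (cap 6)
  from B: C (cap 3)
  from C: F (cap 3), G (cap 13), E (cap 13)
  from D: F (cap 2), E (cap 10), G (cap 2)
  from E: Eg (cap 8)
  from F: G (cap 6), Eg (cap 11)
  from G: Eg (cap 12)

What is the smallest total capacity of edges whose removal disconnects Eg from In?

15

Augment In→A→C→E→Eg: bottleneck 6, flow now 6.
Augment In→A→D→E→Eg: bottleneck 2, flow now 8.
Augment In→A→D→F→Eg: bottleneck 2, flow now 10.
Augment In→A→D→G→Eg: bottleneck 2, flow now 12.
Augment In→B→C→F→Eg: bottleneck 3, flow now 15.
No augmenting path remains; maximum flow = 15.
By max-flow min-cut, the minimum cut capacity equals the max flow.
In the residual graph, reachable from In: {In, B}.
Min-cut edges: In→A (12), B→C (3); capacity 12 + 3 = 15.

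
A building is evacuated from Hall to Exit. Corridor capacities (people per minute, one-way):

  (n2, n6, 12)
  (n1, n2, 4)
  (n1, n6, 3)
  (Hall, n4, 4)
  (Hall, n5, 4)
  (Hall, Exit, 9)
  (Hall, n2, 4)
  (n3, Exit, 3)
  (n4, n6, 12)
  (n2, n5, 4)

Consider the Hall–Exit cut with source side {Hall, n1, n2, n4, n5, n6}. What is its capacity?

Edges leaving {Hall, n1, n2, n4, n5, n6}: Hall→Exit (9).
Cut capacity = 9 = 9.

9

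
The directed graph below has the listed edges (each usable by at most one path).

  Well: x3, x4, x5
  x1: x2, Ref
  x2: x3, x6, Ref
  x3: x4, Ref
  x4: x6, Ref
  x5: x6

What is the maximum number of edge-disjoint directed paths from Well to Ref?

2

Assign every edge capacity 1; by Menger, the answer equals the max flow.
Path Well→x3→Ref (+1); total 1.
Path Well→x4→Ref (+1); total 2.
No residual Well→Ref path; max flow = 2.
Certifying cut of size 2: {Well→x3, Well→x4}.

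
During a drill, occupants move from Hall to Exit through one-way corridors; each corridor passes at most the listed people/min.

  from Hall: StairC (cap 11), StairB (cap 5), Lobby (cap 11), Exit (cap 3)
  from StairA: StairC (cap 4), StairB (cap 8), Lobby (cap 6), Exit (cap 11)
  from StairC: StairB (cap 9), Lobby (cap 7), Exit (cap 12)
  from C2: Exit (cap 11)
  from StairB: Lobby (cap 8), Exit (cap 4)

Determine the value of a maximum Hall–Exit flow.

18

Augment Hall→Exit: bottleneck 3, flow now 3.
Augment Hall→StairC→Exit: bottleneck 11, flow now 14.
Augment Hall→StairB→Exit: bottleneck 4, flow now 18.
No augmenting path remains; maximum flow = 18.
In the residual graph, reachable from Hall: {Hall, StairB, Lobby}.
Min-cut edges: Hall→StairC (11), Hall→Exit (3), StairB→Exit (4); capacity 11 + 3 + 4 = 18.
This cut is saturated, so no flow can exceed 18.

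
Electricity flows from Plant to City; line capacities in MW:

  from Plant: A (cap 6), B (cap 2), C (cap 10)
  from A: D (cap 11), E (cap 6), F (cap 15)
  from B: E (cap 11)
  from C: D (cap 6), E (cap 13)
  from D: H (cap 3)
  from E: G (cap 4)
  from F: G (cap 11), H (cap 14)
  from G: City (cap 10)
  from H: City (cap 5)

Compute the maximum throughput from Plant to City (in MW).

13

Augment Plant→A→D→H→City: bottleneck 3, flow now 3.
Augment Plant→A→E→G→City: bottleneck 3, flow now 6.
Augment Plant→B→E→G→City: bottleneck 1, flow now 7.
Augment Plant→B→E→A→F→G→City: bottleneck 1, flow now 8. (uses reverse residual edge)
Augment Plant→C→D→A→F→G→City: bottleneck 3, flow now 11. (uses reverse residual edge)
Augment Plant→C→E→A→F→G→City: bottleneck 2, flow now 13. (uses reverse residual edge)
No augmenting path remains; maximum flow = 13.
In the residual graph, reachable from Plant: {Plant, B, C, D, E}.
Min-cut edges: Plant→A (6), D→H (3), E→G (4); capacity 6 + 3 + 4 = 13.
This cut is saturated, so no flow can exceed 13.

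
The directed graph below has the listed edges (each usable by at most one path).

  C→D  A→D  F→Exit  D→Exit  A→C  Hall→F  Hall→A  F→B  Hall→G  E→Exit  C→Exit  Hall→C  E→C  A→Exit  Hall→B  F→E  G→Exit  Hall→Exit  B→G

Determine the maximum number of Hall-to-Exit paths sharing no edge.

5

Assign every edge capacity 1; by Menger, the answer equals the max flow.
Path Hall→Exit (+1); total 1.
Path Hall→A→Exit (+1); total 2.
Path Hall→C→Exit (+1); total 3.
Path Hall→F→Exit (+1); total 4.
Path Hall→G→Exit (+1); total 5.
No residual Hall→Exit path; max flow = 5.
Certifying cut of size 5: {G→Exit, Hall→A, Hall→C, Hall→Exit, Hall→F}.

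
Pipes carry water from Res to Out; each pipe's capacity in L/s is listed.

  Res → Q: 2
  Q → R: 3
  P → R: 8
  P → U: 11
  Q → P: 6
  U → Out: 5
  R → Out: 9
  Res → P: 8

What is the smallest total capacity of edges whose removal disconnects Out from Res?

10

Augment Res→P→R→Out: bottleneck 8, flow now 8.
Augment Res→Q→R→Out: bottleneck 1, flow now 9.
Augment Res→Q→P→U→Out: bottleneck 1, flow now 10.
No augmenting path remains; maximum flow = 10.
By max-flow min-cut, the minimum cut capacity equals the max flow.
In the residual graph, reachable from Res: {Res}.
Min-cut edges: Res→P (8), Res→Q (2); capacity 8 + 2 = 10.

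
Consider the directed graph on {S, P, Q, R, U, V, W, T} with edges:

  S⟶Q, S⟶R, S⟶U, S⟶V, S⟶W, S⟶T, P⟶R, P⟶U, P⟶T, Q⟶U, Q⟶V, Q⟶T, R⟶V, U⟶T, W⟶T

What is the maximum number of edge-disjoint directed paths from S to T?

Assign every edge capacity 1; by Menger, the answer equals the max flow.
Path S→T (+1); total 1.
Path S→Q→T (+1); total 2.
Path S→U→T (+1); total 3.
Path S→W→T (+1); total 4.
No residual S→T path; max flow = 4.
Certifying cut of size 4: {S→Q, S→T, S→U, S→W}.

4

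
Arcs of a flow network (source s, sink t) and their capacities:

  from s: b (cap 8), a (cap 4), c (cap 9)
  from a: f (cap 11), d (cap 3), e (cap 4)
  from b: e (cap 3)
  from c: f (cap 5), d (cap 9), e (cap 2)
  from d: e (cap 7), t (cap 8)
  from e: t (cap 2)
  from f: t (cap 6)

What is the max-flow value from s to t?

Augment s→a→d→t: bottleneck 3, flow now 3.
Augment s→a→e→t: bottleneck 1, flow now 4.
Augment s→b→e→t: bottleneck 1, flow now 5.
Augment s→c→d→t: bottleneck 5, flow now 10.
Augment s→c→f→t: bottleneck 4, flow now 14.
Augment s→b→e→a→f→t: bottleneck 1, flow now 15. (uses reverse residual edge)
No augmenting path remains; maximum flow = 15.
In the residual graph, reachable from s: {s, b, e}.
Min-cut edges: s→a (4), s→c (9), e→t (2); capacity 4 + 9 + 2 = 15.
This cut is saturated, so no flow can exceed 15.

15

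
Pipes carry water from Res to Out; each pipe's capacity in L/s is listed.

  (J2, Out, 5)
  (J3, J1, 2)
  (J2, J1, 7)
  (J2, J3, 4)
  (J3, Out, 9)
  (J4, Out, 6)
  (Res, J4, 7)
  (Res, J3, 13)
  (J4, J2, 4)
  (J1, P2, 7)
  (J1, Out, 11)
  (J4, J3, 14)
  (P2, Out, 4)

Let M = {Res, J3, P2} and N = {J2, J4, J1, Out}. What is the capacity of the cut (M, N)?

Edges leaving {Res, J3, P2}: Res→J4 (7), J3→J1 (2), J3→Out (9), P2→Out (4).
Cut capacity = 7 + 2 + 9 + 4 = 22.

22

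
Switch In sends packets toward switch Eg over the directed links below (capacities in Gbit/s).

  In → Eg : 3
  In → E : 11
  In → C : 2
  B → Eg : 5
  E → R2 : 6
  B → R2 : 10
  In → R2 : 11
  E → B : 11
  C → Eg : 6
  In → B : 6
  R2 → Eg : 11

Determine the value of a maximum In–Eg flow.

21

Augment In→Eg: bottleneck 3, flow now 3.
Augment In→C→Eg: bottleneck 2, flow now 5.
Augment In→B→Eg: bottleneck 5, flow now 10.
Augment In→R2→Eg: bottleneck 11, flow now 21.
No augmenting path remains; maximum flow = 21.
In the residual graph, reachable from In: {In, E, B, R2}.
Min-cut edges: In→C (2), In→Eg (3), B→Eg (5), R2→Eg (11); capacity 2 + 3 + 5 + 11 = 21.
This cut is saturated, so no flow can exceed 21.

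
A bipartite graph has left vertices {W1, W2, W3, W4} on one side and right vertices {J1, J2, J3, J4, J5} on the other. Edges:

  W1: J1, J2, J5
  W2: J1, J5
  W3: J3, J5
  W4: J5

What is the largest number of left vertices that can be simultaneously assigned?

Unit-capacity flow: source→left, listed edges, right→sink; max matching = max flow.
Augmenting path W1→J1 (+1); matched 1.
Augmenting path W2→J5 (+1); matched 2.
Augmenting path W3→J3 (+1); matched 3.
Augmenting path W4→J5→W2→J1→W1→J2 (+1); matched 4.
No augmenting path remains; maximum matching = 4.
König certificate: {W1, W2, W3, W4} is a vertex cover of size 4 (every listed pair touches it), so no matching can be larger.

4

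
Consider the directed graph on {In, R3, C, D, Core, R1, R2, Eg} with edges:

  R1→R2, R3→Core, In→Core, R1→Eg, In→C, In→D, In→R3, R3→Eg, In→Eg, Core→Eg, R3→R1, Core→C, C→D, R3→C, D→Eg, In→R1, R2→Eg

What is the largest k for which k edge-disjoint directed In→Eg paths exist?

5

Assign every edge capacity 1; by Menger, the answer equals the max flow.
Path In→Eg (+1); total 1.
Path In→R3→Eg (+1); total 2.
Path In→D→Eg (+1); total 3.
Path In→Core→Eg (+1); total 4.
Path In→R1→Eg (+1); total 5.
No residual In→Eg path; max flow = 5.
Certifying cut of size 5: {D→Eg, In→Core, In→Eg, In→R1, In→R3}.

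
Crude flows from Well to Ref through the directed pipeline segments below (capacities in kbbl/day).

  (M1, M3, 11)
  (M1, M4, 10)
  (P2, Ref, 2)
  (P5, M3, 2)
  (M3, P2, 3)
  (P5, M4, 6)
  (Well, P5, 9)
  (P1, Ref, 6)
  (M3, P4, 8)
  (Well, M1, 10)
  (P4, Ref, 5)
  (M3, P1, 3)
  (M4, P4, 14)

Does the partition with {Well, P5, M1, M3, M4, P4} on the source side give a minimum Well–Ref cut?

Given cut capacity: 3 + 3 + 5 = 11.
Augment Well→P5→M3→P4→Ref: bottleneck 2, flow now 2.
Augment Well→P5→M4→P4→Ref: bottleneck 3, flow now 5.
Augment Well→M1→M3→P1→Ref: bottleneck 3, flow now 8.
Augment Well→M1→M3→P2→Ref: bottleneck 2, flow now 10.
No augmenting path remains; maximum flow = 10.
In the residual graph, reachable from Well: {Well, P5, M1, M3, M4, P4, P2}.
Min-cut edges: M3→P1 (3), P4→Ref (5), P2→Ref (2); capacity 3 + 5 + 2 = 10.
Cut capacity 11 exceeds the max flow 10, so it is not minimum.

No — its capacity is 11, but the minimum cut has capacity 10.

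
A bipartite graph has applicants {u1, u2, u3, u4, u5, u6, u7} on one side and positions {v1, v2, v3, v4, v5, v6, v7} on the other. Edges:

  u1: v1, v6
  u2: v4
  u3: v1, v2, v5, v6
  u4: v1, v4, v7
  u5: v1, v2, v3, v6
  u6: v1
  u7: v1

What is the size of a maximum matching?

Unit-capacity flow: source→left, listed edges, right→sink; max matching = max flow.
Augmenting path u1→v1 (+1); matched 1.
Augmenting path u2→v4 (+1); matched 2.
Augmenting path u3→v2 (+1); matched 3.
Augmenting path u4→v7 (+1); matched 4.
Augmenting path u5→v3 (+1); matched 5.
Augmenting path u6→v1→u1→v6 (+1); matched 6.
No augmenting path remains; maximum matching = 6.
König certificate: {u1, u2, u3, u4, u5, v1} is a vertex cover of size 6 (every listed pair touches it), so no matching can be larger.

6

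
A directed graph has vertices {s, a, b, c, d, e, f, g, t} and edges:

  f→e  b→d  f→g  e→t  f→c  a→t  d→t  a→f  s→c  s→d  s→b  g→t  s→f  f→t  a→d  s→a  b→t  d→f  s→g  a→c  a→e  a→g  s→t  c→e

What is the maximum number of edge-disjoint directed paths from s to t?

Assign every edge capacity 1; by Menger, the answer equals the max flow.
Path s→t (+1); total 1.
Path s→a→t (+1); total 2.
Path s→b→t (+1); total 3.
Path s→d→t (+1); total 4.
Path s→f→t (+1); total 5.
Path s→g→t (+1); total 6.
Path s→c→e→t (+1); total 7.
No residual s→t path; max flow = 7.
Certifying cut of size 7: {s→a, s→b, s→c, s→d, s→f, s→g, s→t}.

7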